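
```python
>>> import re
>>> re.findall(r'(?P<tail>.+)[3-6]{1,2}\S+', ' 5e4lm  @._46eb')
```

[' 5e4lm  @._4']

This matches one or more of any character (captured as 'tail'); then 1 to 2 of a character in [3-6], then one or more of a non-whitespace character.
`findall` collects group 1 from the one match (1 total).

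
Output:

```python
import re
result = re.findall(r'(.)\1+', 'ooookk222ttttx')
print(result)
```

['o', 'k', '2', 't']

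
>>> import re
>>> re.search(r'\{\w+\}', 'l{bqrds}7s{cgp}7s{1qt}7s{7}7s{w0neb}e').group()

`re.search` scans for the first position where the pattern succeeds.
The match spans [1:8] → '{bqrds}'.

'{bqrds}'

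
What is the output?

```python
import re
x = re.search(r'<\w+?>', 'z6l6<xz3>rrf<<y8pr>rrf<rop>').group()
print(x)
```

The match spans [4:9] → '<xz3>'.

<xz3>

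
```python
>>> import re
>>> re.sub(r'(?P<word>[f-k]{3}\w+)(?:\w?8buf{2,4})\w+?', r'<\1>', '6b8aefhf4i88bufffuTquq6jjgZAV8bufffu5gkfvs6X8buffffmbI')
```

'6b8ae<fhf4i88bufffuTquq6jjgZAV8bufffu5gkfvs6X>bI'

Because the quantifier is non-greedy, it stops expanding at the earliest point where the rest of the pattern can succeed.
Each match is replaced using the text its own group 1 captured.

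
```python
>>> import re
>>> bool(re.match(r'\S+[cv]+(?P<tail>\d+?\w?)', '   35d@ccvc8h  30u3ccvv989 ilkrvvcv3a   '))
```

False

This matches one or more of a non-whitespace character, then one or more of one of [cv]; then one or more of a digit (lazy), then optionally a word character (captured as 'tail').
`re.match` only tries the pattern at the start of the string.
Here position 0 doesn't satisfy it, so the call returns None, and `bool(None)` is False.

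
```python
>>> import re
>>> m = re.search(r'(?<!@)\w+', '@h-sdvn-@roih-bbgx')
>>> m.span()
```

The negative lookaround is zero-width — it rules out positions where the adjacent text would match, without consuming anything.
Unlike `match`, `search` isn't anchored — it looks for the pattern anywhere in the string.
The match spans [3:7] → 'sdvn'.

(3, 7)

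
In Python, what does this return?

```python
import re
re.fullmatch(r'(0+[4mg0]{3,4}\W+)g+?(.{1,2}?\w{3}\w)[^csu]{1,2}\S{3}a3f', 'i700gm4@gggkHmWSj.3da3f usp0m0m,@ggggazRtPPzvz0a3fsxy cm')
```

Pattern: one or more of the literal '0', then 3 to 4 of one of [4mg0], then one or more of a non-word character (captured); then one or more of a literal 'g' (lazy); then 1 to 2 of any character (lazy), then exactly 3 of a word character, then a word character (captured); then 1 to 2 of any character except [csu], then exactly 3 of a non-whitespace character, then the literal 'a3f'.
`re.fullmatch` requires the pattern to consume the entire string.
Here there's no way to consume every character, so the call returns None.

None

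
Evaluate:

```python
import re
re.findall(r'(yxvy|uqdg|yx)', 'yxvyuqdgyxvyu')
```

['yxvy', 'uqdg', 'yxvy']

`|` is ordered: at each position the engine commits to the first alternative that works.
Scanning left to right: at [0:4] match 'yxvy', group 1 = 'yxvy'; at [4:8] match 'uqdg', group 1 = 'uqdg'; at [8:12] match 'yxvy', group 1 = 'yxvy'.
With a single group, `findall` returns only what that group captured — 3 items.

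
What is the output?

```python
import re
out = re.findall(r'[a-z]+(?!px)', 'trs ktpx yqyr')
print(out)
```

`(?!…)`/`(?<!…)` only lets a position through if the neighbouring text does NOT match; no characters are consumed.
No capturing groups, so `findall` returns the 3 full match strings.

['trs', 'ktpx', 'yqyr']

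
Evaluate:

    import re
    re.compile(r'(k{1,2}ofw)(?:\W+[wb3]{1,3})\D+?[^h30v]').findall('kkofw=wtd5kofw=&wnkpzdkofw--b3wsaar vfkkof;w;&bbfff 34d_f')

The pattern matches 1 to 2 of a literal 'k', then the literal 'o', then the literal 'fw' (captured); then one or more of a non-word character, then 1 to 3 of one of [wb3] (non-capturing group); then one or more of a non-digit (lazy), then any character except [h30v].
Lazy quantifiers expand one character at a time until the remainder of the pattern can match.
Walking the string: at [0:9] match 'kkofw=wtd', group 1 = 'kkofw'; at [10:19] match 'kofw=&wnk', group 1 = 'kofw'; at [22:33] match 'kofw--b3wsa', group 1 = 'kofw'.
Because there's exactly one group, `findall` drops the full match and keeps group 1 from each hit.

['kkofw', 'kofw', 'kofw']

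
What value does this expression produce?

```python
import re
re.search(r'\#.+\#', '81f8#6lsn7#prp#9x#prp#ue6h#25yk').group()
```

'#6lsn7#prp#9x#prp#ue6h#'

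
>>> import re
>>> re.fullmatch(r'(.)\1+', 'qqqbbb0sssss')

`fullmatch` succeeds only if the pattern covers the string from start to end.
Here there's no way to consume every character, so the call returns None.

None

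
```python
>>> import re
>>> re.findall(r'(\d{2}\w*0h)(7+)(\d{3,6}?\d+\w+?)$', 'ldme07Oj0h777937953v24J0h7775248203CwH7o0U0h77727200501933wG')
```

The pattern matches exactly 2 of a digit, then zero or more of a word character, then the literal '0h' (captured); then one or more of a literal '7' (captured); then 3 to 6 of a digit (lazy), then one or more of a digit, then one or more of a word character (lazy) (captured); then anchored at the end.
Walking the string: at [4:60] match '07Oj0h777937953v24J0h7775248203CwH7o0U0h77727200501933wG', groups = ('07Oj0h777937953v24J0h7775248203CwH7o0U0h', '777', '27200501933wG').
With 3 capturing groups, `findall` returns a 3-tuple per match.

[('07Oj0h777937953v24J0h7775248203CwH7o0U0h', '777', '27200501933wG')]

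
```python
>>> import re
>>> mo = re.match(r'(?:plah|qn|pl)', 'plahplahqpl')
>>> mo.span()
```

(0, 4)

Alternation tries branches left to right and keeps the first one that lets the overall match succeed at that position.
`match` is anchored at position 0; if the pattern doesn't fit there, it returns None.
The match spans [0:4] → 'plah'.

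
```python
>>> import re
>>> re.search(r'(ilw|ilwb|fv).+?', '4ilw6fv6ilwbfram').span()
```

(1, 5)

Unlike `match`, `search` isn't anchored — it looks for the pattern anywhere in the string.
The match spans [1:5] → 'ilw6'.
Captured: group 1 = 'ilw'.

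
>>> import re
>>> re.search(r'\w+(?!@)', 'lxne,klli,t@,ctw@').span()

`(?!…)`/`(?<!…)` only lets a position through if the neighbouring text does NOT match; no characters are consumed.
The match spans [0:4] → 'lxne'.

(0, 4)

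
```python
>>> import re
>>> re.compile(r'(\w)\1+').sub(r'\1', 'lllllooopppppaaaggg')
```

'lopag'

`\1` is not a pattern — it's the concrete string captured by group 1, re-applied verbatim.
Matches: at [0:5] → 'lllll'; at [5:8] → 'ooo'; at [8:13] → 'ppppp'; at [13:16] → 'aaa'; at [16:19] → 'ggg'.
`\1` in the replacement pulls in group 1's text for each match.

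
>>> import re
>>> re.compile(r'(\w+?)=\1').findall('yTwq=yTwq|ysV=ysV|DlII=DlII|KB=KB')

['yTwq', 'ysV', 'DlII', 'KB']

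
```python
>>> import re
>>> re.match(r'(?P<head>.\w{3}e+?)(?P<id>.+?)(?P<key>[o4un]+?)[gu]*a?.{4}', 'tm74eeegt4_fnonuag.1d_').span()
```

(0, 14)

Pattern: any character, then exactly 3 of a word character, then one or more of the literal 'e' (lazy) (captured as 'head'); then one or more of any character (lazy) (captured as 'id'); then one or more of one of [o4un] (lazy) (captured as 'key'); then zero or more of one of [gu], then optionally a literal 'a', then exactly 4 of any character.
With `match`, the pattern is implicitly anchored at the beginning.
The match spans [0:14] → 'tm74eeegt4_fno'.
Captured: group 1 = 'tm74e', group 2 = 'eegt', group 3 = '4'.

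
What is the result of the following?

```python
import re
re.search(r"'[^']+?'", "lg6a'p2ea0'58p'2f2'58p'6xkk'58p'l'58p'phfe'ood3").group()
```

"'p2ea0'"

The match spans [4:11] → "'p2ea0'".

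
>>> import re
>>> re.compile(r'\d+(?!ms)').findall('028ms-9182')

['02', '9182']

The negative lookahead/lookbehind blocks any match where the forbidden context is present.
With no groups in the pattern, `findall` gives back each whole match — 2 here.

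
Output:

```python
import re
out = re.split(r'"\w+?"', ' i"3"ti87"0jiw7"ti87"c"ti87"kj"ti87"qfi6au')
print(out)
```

[' i', 'ti87', 'ti87', 'ti87', 'ti87"qfi6au']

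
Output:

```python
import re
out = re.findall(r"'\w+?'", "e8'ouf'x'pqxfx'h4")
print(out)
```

Scanning left to right: at [2:7] → "'ouf'"; at [8:15] → "'pqxfx'".
With no groups in the pattern, `findall` gives back each whole match — 2 here.

["'ouf'", "'pqxfx'"]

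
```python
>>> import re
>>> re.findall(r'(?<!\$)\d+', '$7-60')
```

['60']

Because the assertion is negative and zero-width, positions next to the forbidden text are skipped.
Matches: at [3:5] → '60'.
`findall` yields the raw match text (1 of them) because the pattern has no groups.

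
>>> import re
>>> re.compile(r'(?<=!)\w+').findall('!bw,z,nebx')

['bw']

The lookaround is zero-width — it requires the adjacent text to match without consuming it, so the asserted text isn't part of the match.
Matches: at [1:3] → 'bw'.
Since nothing is captured, `findall` lists the 1 matched substring directly.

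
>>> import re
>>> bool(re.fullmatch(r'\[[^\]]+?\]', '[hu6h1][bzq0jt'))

False

For `fullmatch`, every character of the input must be accounted for by the pattern.
Here there's no way to consume every character, so the call returns None, and `bool(None)` is False.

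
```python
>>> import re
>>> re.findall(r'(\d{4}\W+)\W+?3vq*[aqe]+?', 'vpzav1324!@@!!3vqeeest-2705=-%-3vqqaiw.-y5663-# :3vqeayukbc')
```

Pattern: exactly 4 of a digit, then one or more of a non-word character (captured); then one or more of a non-word character (lazy), then the literal '3v', then zero or more of a literal 'q'; then one or more of one of [aqe] (lazy).
Because there's exactly one group, `findall` drops the full match and keeps group 1 from each hit.

['1324!@@!', '2705=-%', '5663-# ']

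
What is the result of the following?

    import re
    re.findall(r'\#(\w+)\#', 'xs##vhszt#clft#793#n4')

['vhszt', '793']

Walking the string: at [3:10] match '#vhszt#', group 1 = 'vhszt'; at [14:19] match '#793#', group 1 = '793'.
Because there's exactly one group, `findall` drops the full match and keeps group 1 from each hit.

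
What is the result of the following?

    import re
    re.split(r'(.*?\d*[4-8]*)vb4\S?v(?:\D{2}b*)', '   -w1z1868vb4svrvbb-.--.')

The pattern matches zero or more of any character (lazy), then zero or more of a digit, then zero or more of a character in [4-8] (captured); then the literal 'vb4', then optionally a non-whitespace character, then a literal 'v'; then exactly 2 of a non-digit, then zero or more of the literal 'b' (non-capturing group).
Matches to split on: at [0:20] → '   -w1z1868vb4svrvbb'.
`re.split` interleaves the captured-group text with the surrounding fragments.

['', '   -w1z1868', '-.--.']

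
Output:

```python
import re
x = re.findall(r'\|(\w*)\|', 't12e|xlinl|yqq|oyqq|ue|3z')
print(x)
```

['xlinl', 'oyqq']

Because there's exactly one group, `findall` drops the full match and keeps group 1 from each hit.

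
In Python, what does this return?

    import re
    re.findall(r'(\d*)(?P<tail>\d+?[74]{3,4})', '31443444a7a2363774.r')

[('3144', '3444'), ('236', '3774')]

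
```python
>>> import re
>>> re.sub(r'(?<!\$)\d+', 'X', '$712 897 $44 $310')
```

'$7X X $4X $3X'

The negative lookahead/lookbehind blocks any match where the forbidden context is present.
Matches: at [2:4] → '12'; at [5:8] → '897'; at [11:12] → '4'; at [15:17] → '10'.
`sub` substitutes 'X' at each match site.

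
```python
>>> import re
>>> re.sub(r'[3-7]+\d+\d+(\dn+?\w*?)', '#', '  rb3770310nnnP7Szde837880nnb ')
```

'  rb#nnP7Szde8#nb '

This matches one or more of a character in [3-7], then one or more of a digit, then one or more of a digit; then a digit, then one or more of a literal 'n' (lazy), then zero or more of a word character (lazy) (captured).
Lazy quantifiers expand one character at a time until the remainder of the pattern can match.
Matches: at [4:12] → '3770310n'; at [21:27] → '37880n'.
Every occurrence is swapped for '#'.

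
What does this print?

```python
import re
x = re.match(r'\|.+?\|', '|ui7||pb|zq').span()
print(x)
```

`re.match` won't scan ahead — the pattern has to work from the very first character.
The match spans [0:5] → '|ui7|'.

(0, 5)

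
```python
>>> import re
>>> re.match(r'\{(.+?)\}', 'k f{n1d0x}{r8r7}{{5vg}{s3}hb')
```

With `match`, the pattern is implicitly anchored at the beginning.
Here the string doesn't start with a match, so the call returns None.

None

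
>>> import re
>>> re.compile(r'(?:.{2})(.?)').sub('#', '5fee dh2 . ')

'####'

The pattern matches exactly 2 of any character (non-capturing group); then optionally any character (captured).
Matches: at [0:3] → '5fe'; at [3:6] → 'e d'; at [6:9] → 'h2 '; at [9:11] → '. '.
`sub` substitutes '#' at each match site.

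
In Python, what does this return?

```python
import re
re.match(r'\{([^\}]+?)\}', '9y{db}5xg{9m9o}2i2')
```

`re.match` won't scan ahead — the pattern has to work from the very first character.
Here the pattern fails at index 0, so the call returns None.

None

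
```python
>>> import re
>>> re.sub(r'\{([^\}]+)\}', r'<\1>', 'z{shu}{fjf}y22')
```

'z<shu><fjf>y22'

Matches: at [1:6] → '{shu}'; at [6:11] → '{fjf}'.
The replacement refers to a captured group, so each match is rewritten using its own captured text.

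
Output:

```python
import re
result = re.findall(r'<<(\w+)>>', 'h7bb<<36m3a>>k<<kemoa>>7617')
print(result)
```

['36m3a', 'kemoa']

Because there's exactly one group, `findall` drops the full match and keeps group 1 from each hit.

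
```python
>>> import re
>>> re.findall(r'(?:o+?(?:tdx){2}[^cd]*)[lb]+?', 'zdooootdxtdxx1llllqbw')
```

No capturing groups, so `findall` returns the 1 full match string.

['ooootdxtdxx1llllqb']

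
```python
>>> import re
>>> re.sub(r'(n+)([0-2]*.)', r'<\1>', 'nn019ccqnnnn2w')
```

'<nn>ccq<nnnn>'

The pattern matches one or more of a literal 'n' (captured); then zero or more of a character in [0-2], then any character (captured).
`\1` in the replacement pulls in group 1's text for each match.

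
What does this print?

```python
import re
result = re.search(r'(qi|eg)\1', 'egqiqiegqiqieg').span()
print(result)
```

(2, 6)

A backreference is literal: `\1` must see the identical characters the first group matched.
The match spans [2:6] → 'qiqi'.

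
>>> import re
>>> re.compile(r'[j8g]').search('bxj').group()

'j'

This matches one of [j8g].
The match spans [2:3] → 'j'.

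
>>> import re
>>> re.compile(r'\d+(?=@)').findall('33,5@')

['5']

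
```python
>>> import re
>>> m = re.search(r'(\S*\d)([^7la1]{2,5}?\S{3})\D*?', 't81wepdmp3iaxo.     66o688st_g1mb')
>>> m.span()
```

The pattern matches zero or more of a non-whitespace character, then a digit (captured); then 2 to 5 of any character except [7la1] (lazy), then exactly 3 of a non-whitespace character (captured); then zero or more of a non-digit (lazy).
`re.search` tries every starting position until one works.
The match spans [0:8] → 't81wepdm'.
Captured: group 1 = 't81', group 2 = 'wepdm'.

(0, 8)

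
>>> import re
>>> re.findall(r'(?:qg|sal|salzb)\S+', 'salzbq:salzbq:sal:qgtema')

['salzbq:salzbq:sal:qgtema']

Since nothing is captured, `findall` lists the 1 matched substring directly.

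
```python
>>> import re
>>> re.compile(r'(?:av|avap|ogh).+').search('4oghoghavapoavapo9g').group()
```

'oghoghavapoavapo9g'

`re.search` scans for the first position where the pattern succeeds.
The match spans [1:19] → 'oghoghavapoavapo9g'.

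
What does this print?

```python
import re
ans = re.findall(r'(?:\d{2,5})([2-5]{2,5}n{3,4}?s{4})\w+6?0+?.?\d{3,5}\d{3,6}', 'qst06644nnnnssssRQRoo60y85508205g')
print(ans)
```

With a single group, `findall` returns only what that group captured — 1 item.

['44nnnnssss']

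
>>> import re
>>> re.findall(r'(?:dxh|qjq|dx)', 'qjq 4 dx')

['qjq', 'dx']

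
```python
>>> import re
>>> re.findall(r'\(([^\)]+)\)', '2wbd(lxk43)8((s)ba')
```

Matches: at [4:11] match '(lxk43)', group 1 = 'lxk43'; at [12:16] match '((s)', group 1 = '(s'.
`findall` collects group 1 from each match (2 total).

['lxk43', '(s']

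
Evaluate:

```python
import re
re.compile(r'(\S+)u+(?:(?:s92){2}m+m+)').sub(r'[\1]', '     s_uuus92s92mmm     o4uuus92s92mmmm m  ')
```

'     [s_uu]     [o4uu] m  '

Each match is replaced using the text its own group 1 captured.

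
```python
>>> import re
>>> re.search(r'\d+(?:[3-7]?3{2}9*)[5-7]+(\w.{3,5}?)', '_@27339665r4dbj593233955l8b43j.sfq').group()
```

'27339665r4db'

With the lazy modifier that quantifier settles for the fewest repetitions that let the rest of the pattern succeed (the atoms after it are unaffected and can still be greedy).
The match spans [2:14] → '27339665r4db'.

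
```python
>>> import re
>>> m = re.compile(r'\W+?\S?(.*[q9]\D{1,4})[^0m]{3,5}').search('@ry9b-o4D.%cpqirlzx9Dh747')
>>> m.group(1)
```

'y9b-o4D.%cpqirlzx9Dh'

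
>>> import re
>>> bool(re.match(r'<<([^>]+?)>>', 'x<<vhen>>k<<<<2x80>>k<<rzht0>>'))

False

`re.match` won't scan ahead — the pattern has to work from the very first character.
Here position 0 doesn't satisfy it, so the call returns None, and `bool(None)` is False.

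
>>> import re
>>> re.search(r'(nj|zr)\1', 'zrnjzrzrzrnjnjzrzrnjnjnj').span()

A backreference is literal: `\1` must see the identical characters the first group matched.
`search` walks the string left to right and returns the first match it finds.
The match spans [4:8] → 'zrzr'.
Captured: group 1 = 'zr'.

(4, 8)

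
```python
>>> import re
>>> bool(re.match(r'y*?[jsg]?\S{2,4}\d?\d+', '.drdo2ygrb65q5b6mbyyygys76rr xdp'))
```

False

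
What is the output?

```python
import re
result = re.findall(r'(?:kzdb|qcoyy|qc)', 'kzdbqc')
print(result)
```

['kzdb', 'qc']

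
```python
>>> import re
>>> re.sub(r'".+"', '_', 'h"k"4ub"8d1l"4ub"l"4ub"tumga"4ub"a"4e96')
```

Every occurrence is swapped for '_'.

'h_4e96'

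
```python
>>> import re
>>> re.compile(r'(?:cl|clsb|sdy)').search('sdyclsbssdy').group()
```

'sdy'

`search` walks the string left to right and returns the first match it finds.
The match spans [0:3] → 'sdy'.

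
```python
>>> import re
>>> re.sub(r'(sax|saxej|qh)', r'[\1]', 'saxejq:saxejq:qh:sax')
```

'[sax]ejq:[sax]ejq:[qh]:[sax]'

The regex engine tests alternatives in the order written; an earlier branch that matches wins even if a later one would match more.
Each match is replaced using the text its own group 1 captured.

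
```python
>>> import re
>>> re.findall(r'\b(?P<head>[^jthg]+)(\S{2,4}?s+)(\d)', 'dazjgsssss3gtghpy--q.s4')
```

[('daz', 'jgsssss', '3'), ('--', 'q.s', '4')]

The pattern matches a word boundary (`\b`, zero-width); then one or more of any character except [jthg] (captured as 'head'); then 2 to 4 of a non-whitespace character (lazy), then one or more of a literal 's' (captured); then a digit (captured).
Scanning left to right: at [0:11] match 'dazjgsssss3', groups = ('daz', 'jgsssss', '3'); at [17:23] match '--q.s4', groups = ('--', 'q.s', '4').
3 groups means each result is a tuple of 3 captured strings — 2 here.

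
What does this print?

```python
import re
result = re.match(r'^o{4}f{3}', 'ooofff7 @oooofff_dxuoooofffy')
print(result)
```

None

The pattern matches anchored at the start of the string; then exactly 4 of a literal 'o'; then exactly 3 of a literal 'f'.
`match` is anchored at position 0; if the pattern doesn't fit there, it returns None.
Here the pattern fails at index 0, so the call returns None.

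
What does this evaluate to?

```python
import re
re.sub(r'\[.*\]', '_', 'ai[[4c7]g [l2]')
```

'ai_'

Matches: at [2:14] → '[[4c7]g [l2]'.
Each match is replaced by '_'.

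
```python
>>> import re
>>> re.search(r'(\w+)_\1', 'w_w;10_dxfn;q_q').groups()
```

('w',)

The match spans [0:3] → 'w_w'.
Captured: group 1 = 'w'.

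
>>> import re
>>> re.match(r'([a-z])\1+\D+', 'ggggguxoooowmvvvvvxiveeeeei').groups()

('g',)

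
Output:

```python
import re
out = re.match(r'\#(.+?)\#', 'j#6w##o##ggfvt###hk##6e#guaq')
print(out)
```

`re.match` won't scan ahead — the pattern has to work from the very first character.
Here the string doesn't start with a match, so the call returns None.

None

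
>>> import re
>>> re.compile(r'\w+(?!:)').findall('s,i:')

Because the assertion is negative and zero-width, positions next to the forbidden text are skipped.
Scanning left to right: at [0:1] → 's'.
With no groups in the pattern, `findall` gives back each whole match — 1 here.

['s']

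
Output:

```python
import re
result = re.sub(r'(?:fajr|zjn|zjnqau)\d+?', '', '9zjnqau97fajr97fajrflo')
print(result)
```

Every occurrence is swapped for ''.

977fajrflo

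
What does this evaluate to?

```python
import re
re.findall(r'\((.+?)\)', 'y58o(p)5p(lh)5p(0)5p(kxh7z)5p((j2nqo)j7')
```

['p', 'lh', '0', 'kxh7z', '(j2nqo']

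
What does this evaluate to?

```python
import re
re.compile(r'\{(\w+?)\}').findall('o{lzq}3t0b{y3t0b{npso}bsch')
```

`findall` collects group 1 from each match (2 total).

['lzq', 'npso']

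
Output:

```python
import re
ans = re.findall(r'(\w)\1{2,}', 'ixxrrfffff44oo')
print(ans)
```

A backreference is literal: `\1` must see the identical characters the first group matched.
With a single group, `findall` returns only what that group captured — 1 item.

['f']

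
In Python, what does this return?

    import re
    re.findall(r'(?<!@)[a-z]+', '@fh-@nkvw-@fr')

['h', 'kvw', 'r']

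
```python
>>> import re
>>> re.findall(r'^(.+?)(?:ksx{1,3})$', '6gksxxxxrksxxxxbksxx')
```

This matches anchored at the start of the string; then one or more of any character (lazy) (captured); then the literal 'ks', then 1 to 3 of the literal 'x' (non-capturing group); then anchored at the end.
Matches: at [0:20] match '6gksxxxxrksxxxxbksxx', group 1 = '6gksxxxxrksxxxxb'.
Because there's exactly one group, `findall` drops the full match and keeps group 1 from the one hit.

['6gksxxxxrksxxxxb']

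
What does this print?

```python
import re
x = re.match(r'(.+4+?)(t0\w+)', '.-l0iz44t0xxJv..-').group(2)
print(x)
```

The match spans [0:14] → '.-l0iz44t0xxJv'.
Captured: group 1 = '.-l0iz44', group 2 = 't0xxJv'.

t0xxJv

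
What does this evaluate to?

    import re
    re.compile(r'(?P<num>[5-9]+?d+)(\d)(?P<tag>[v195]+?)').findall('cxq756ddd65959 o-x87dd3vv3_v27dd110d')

[('756ddd', '6', '5'), ('87dd', '3', 'v'), ('7dd', '1', '1')]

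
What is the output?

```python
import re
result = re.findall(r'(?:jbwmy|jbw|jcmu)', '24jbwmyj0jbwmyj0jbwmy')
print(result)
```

['jbwmy', 'jbwmy', 'jbwmy']

`|` is ordered: at each position the engine commits to the first alternative that works.
Matches: at [2:7] → 'jbwmy'; at [9:14] → 'jbwmy'; at [16:21] → 'jbwmy'.
No capturing groups, so `findall` returns the 3 full match strings.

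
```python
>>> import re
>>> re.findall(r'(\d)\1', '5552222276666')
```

After group 1 captures some text, `\1` only succeeds where that same text appears again.
`findall` collects group 1 from each match (5 total).

['5', '2', '2', '6', '6']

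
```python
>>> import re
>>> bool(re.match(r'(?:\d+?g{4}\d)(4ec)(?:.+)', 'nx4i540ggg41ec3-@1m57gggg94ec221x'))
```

This matches one or more of a digit (lazy), then exactly 4 of the literal 'g', then a digit (non-capturing group); then the literal '4e', then the literal 'c' (captured); then one or more of any character (non-capturing group).
`re.match` won't scan ahead — the pattern has to work from the very first character.
Here position 0 doesn't satisfy it, so the call returns None, and `bool(None)` is False.

False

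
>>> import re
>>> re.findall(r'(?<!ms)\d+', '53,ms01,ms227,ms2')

['53', '1', '27']

Because the assertion is negative and zero-width, positions next to the forbidden text are skipped.
Matches: at [0:2] → '53'; at [6:7] → '1'; at [11:13] → '27'.
No capturing groups, so `findall` returns the 3 full match strings.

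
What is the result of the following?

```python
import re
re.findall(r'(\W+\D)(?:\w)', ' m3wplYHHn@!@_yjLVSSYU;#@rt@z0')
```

[' m', '@!@_', ';#@r', '@z']

This matches one or more of a non-word character, then a non-digit (captured); then a word character (non-capturing group).
Walking the string: at [0:3] match ' m3', group 1 = ' m'; at [10:15] match '@!@_y', group 1 = '@!@_'; at [22:27] match ';#@rt', group 1 = ';#@r'; at [27:30] match '@z0', group 1 = '@z'.
One capturing group, so `findall` returns just the captured substring from each match — 4 in all.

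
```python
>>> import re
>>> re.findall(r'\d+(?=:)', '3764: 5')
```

The lookaround is zero-width — it requires the adjacent text to match without consuming it, so the asserted text isn't part of the match.
Matches: at [0:4] → '3764'.
`findall` yields the raw match text (1 of them) because the pattern has no groups.

['3764']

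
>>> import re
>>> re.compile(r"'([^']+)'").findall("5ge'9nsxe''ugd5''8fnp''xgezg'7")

['9nsxe', 'ugd5', '8fnp', 'xgezg']

Matches: at [3:10] match "'9nsxe'", group 1 = '9nsxe'; at [10:16] match "'ugd5'", group 1 = 'ugd5'; at [16:22] match "'8fnp'", group 1 = '8fnp'; at [22:29] match "'xgezg'", group 1 = 'xgezg'.
With a single group, `findall` returns only what that group captured — 4 items.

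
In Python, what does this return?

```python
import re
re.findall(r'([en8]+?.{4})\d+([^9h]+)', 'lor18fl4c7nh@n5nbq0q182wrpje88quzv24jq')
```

[('8fl4c', 'n'), ('n5nbq', 'q182wrpje88quzv24jq')]

This matches one or more of one of [en8] (lazy), then exactly 4 of any character (captured); then one or more of a digit; then one or more of any character except [9h] (captured).
`findall` packs the 2 group values into a tuple for every match.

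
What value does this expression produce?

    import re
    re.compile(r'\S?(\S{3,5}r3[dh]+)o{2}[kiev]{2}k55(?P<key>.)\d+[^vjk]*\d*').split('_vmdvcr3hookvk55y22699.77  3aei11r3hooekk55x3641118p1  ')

['', 'vmdvcr3h', 'y', 'kk55x3641118p1  ']

Pattern: optionally a non-whitespace character; then 3 to 5 of a non-whitespace character, then the literal 'r3', then one or more of one of [dh] (captured); then exactly 2 of a literal 'o', then exactly 2 of one of [kiev], then the literal 'k55'; then any character (captured as 'key'); then one or more of a digit; then zero or more of any character except [vjk], then zero or more of a digit.
Matches to split on: at [0:39] → '_vmdvcr3hookvk55y22699.77  3aei11r3hooe'.
Because the pattern has a capturing group, `split` also inserts each captured text between the pieces.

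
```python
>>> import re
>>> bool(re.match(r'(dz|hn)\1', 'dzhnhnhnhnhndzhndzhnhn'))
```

`\1` has to match the exact text group 1 already captured.
`match` is anchored at position 0; if the pattern doesn't fit there, it returns None.
Here position 0 doesn't satisfy it, so the call returns None, and `bool(None)` is False.

False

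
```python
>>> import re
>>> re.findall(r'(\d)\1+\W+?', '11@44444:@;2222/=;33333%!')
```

['1', '4', '2', '3']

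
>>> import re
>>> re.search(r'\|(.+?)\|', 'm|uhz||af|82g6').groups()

('uhz',)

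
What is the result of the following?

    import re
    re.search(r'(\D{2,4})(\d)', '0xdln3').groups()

('xdln', '3')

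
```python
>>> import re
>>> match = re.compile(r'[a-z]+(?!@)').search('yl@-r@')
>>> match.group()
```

The negative lookaround is zero-width — it rules out positions where the adjacent text would match, without consuming anything.
The match spans [0:1] → 'y'.

'y'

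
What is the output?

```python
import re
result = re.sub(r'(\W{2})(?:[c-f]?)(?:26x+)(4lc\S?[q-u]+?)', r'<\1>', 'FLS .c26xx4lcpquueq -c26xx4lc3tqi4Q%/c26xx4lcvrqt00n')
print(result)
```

A `+?`/`*?`/`{m,n}?` starts at its minimum and grows only as far as needed for what follows to match.
Each match is replaced using the text its own group 1 captured.

FLS< .>uueq< ->qi4Q<%/>qt00n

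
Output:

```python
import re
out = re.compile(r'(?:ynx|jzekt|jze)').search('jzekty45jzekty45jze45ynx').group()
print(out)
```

jzekt

The regex engine tests alternatives in the order written; an earlier branch that matches wins even if a later one would match more.
`re.search` scans for the first position where the pattern succeeds.
The match spans [0:5] → 'jzekt'.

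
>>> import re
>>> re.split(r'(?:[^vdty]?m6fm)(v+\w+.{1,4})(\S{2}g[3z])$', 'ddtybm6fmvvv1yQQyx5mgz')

['ddty', 'vvv1yQQyx', '5mgz', '']

With a capturing group present, the delimiter's captured portion is kept in the result list.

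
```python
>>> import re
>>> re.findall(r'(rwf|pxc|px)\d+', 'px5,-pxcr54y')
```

['px']

Walking the string: at [0:3] match 'px5', group 1 = 'px'.
`findall` collects group 1 from the one match (1 total).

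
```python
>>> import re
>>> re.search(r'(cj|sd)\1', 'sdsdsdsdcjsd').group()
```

The backreference `\1` re-matches whatever the first group consumed, character for character.
`re.search` scans for the first position where the pattern succeeds.
The match spans [0:4] → 'sdsd'.
Captured: group 1 = 'sd'.

'sdsd'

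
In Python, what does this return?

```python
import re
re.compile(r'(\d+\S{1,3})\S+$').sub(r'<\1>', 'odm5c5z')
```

'odm<5c5>'

The pattern matches one or more of a digit, then 1 to 3 of a non-whitespace character (captured); then one or more of a non-whitespace character; then anchored at the end.
Matches: at [3:7] → '5c5z'.
The replacement refers to a captured group, so each match is rewritten using its own captured text.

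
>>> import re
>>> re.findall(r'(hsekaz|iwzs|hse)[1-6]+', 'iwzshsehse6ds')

Because there's exactly one group, `findall` drops the full match and keeps group 1 from the one hit.

['hse']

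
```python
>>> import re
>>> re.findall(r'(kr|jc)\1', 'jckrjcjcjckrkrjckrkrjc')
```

After group 1 captures some text, `\1` only succeeds where that same text appears again.
Scanning left to right: at [4:8] match 'jcjc', group 1 = 'jc'; at [10:14] match 'krkr', group 1 = 'kr'; at [16:20] match 'krkr', group 1 = 'kr'.
One capturing group, so `findall` returns just the captured substring from each match — 3 in all.

['jc', 'kr', 'kr']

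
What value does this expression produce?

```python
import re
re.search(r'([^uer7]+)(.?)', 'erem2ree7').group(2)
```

'r'

Pattern: one or more of any character except [uer7] (captured); then optionally any character (captured).
Unlike `match`, `search` isn't anchored — it looks for the pattern anywhere in the string.
The match spans [3:6] → 'm2r'.
Captured: group 1 = 'm2', group 2 = 'r'.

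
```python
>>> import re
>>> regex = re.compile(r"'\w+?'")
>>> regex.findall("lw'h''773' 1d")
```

Walking the string: at [2:5] → "'h'"; at [5:10] → "'773'".
`findall` yields the raw match text (2 of them) because the pattern has no groups.

["'h'", "'773'"]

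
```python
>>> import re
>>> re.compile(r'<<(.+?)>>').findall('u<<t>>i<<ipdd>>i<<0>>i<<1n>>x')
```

['t', 'ipdd', '0', '1n']

Because the quantifier is non-greedy, it stops expanding at the earliest point where the rest of the pattern can succeed.
Matches: at [1:6] match '<<t>>', group 1 = 't'; at [7:15] match '<<ipdd>>', group 1 = 'ipdd'; at [16:21] match '<<0>>', group 1 = '0'; at [22:28] match '<<1n>>', group 1 = '1n'.
One capturing group, so `findall` returns just the captured substring from each match — 4 in all.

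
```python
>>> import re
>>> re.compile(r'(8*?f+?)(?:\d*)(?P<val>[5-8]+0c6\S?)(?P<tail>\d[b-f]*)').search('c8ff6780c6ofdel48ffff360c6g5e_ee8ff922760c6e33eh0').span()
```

(16, 29)

The match spans [16:29] → '8ffff360c6g5e'.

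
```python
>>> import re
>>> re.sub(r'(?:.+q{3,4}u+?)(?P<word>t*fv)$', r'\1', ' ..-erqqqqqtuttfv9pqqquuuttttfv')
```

'ttttfv'

The pattern matches one or more of any character, then 3 to 4 of the literal 'q', then one or more of a literal 'u' (lazy) (non-capturing group); then zero or more of a literal 't', then the literal 'fv' (captured as 'word'); then anchored at the end.
Matches: at [0:31] → ' ..-erqqqqqtuttfv9pqqquuuttttfv'.
Each match is replaced using the text its own group 1 captured.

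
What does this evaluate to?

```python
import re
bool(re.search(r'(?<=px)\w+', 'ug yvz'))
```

The positive lookaround only admits positions where the adjacent text matches; those characters stay outside the span.
`re.search` tries every starting position until one works.
Here no position works, so the call returns None, and `bool(None)` is False.

False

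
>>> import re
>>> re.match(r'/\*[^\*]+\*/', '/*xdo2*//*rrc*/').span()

(0, 8)

`re.match` only tries the pattern at the start of the string.
The match spans [0:8] → '/*xdo2*/'.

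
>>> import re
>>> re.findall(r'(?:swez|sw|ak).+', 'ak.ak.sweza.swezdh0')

['ak.ak.sweza.swezdh0']

Walking the string: at [0:19] → 'ak.ak.sweza.swezdh0'.
Since nothing is captured, `findall` lists the 1 matched substring directly.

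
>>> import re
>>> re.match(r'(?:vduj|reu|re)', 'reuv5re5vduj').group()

Alternation isn't longest-match — the leftmost alternative that fits at this position is chosen.
`re.match` won't scan ahead — the pattern has to work from the very first character.
The match spans [0:3] → 'reu'.

'reu'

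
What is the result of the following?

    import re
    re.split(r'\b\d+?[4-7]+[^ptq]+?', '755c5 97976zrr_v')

The pattern matches a word boundary (`\b`, zero-width); then one or more of a digit (lazy); then one or more of a character in [4-7], then one or more of any character except [ptq] (lazy).
A non-greedy quantifier consumes as few characters as it can — just enough that the remainder of the pattern still matches from where it stops; whatever follows it matches normally.
Matches to split on: at [0:4] → '755c'; at [6:9] → '979'.
Each match becomes a cut point; 3 segments remain.

['', '5 ', '76zrr_v']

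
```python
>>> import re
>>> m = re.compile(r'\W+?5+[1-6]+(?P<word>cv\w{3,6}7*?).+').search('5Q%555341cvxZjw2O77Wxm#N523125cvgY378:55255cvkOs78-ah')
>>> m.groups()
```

This matches one or more of a non-word character (lazy), then one or more of the literal '5', then one or more of a character in [1-6]; then the literal 'cv', then 3 to 6 of a word character, then zero or more of the literal '7' (lazy) (captured as 'word'); then one or more of any character.
The `?` after the quantifier makes it lazy — it takes as little as possible before letting the rest of the pattern try.
`search` walks the string left to right and returns the first match it finds.
The match spans [2:53] → '%555341cvxZjw2O77Wxm#N523125cvgY378:55255cvkOs78-ah'.
Captured: group 1 = 'cvxZjw2O'.

('cvxZjw2O',)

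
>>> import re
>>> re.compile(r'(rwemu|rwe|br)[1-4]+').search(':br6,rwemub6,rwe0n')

None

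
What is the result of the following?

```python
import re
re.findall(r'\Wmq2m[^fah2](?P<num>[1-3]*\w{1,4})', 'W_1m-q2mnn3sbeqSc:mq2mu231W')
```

['231W']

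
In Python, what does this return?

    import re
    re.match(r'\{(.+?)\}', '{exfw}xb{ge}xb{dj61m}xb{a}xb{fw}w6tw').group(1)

'exfw'

The match spans [0:6] → '{exfw}'.
Captured: group 1 = 'exfw'.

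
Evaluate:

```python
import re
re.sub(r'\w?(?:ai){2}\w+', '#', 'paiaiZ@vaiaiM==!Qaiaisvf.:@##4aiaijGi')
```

'#@#==!#.:@###'

This matches optionally a word character, then the literal 'ai' repeated 2 times; then one or more of a word character.
Matches: at [0:6] → 'paiaiZ'; at [7:13] → 'vaiaiM'; at [16:24] → 'Qaiaisvf'; at [29:37] → '4aiaijGi'.
`sub` substitutes '#' at each match site.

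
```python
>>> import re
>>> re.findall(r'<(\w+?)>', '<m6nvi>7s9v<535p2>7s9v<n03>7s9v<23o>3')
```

Walking the string: at [0:7] match '<m6nvi>', group 1 = 'm6nvi'; at [11:18] match '<535p2>', group 1 = '535p2'; at [22:27] match '<n03>', group 1 = 'n03'; at [31:36] match '<23o>', group 1 = '23o'.
One capturing group, so `findall` returns just the captured substring from each match — 4 in all.

['m6nvi', '535p2', 'n03', '23o']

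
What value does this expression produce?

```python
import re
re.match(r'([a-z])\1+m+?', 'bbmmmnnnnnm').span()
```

With `match`, the pattern is implicitly anchored at the beginning.
The match spans [0:3] → 'bbm'.

(0, 3)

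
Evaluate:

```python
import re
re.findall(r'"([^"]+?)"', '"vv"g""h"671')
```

['vv', 'h']

Matches: at [0:4] match '"vv"', group 1 = 'vv'; at [6:9] match '"h"', group 1 = 'h'.
With a single group, `findall` returns only what that group captured — 2 items.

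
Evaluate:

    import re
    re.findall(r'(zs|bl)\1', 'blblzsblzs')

['bl']

The backreference `\1` re-matches whatever the first group consumed, character for character.
Matches: at [0:4] match 'blbl', group 1 = 'bl'.
One capturing group, so `findall` returns just the captured substring from the one match — 1 in all.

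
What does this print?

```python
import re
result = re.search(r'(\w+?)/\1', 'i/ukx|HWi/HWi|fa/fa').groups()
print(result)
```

The match spans [6:13] → 'HWi/HWi'.
Captured: group 1 = 'HWi'.

('HWi',)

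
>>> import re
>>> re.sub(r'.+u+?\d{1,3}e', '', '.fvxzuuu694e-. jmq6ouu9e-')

'-'

The pattern matches one or more of any character, then one or more of a literal 'u' (lazy); then 1 to 3 of a digit, then the literal 'e'.
Each match is replaced by ''.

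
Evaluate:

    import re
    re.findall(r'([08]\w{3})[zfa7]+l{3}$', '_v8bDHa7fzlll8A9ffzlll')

Pattern: one of [08], then exactly 3 of a word character (captured); then one or more of one of [zfa7], then exactly 3 of a literal 'l'; then anchored at the end.
Scanning left to right: at [13:22] match '8A9ffzlll', group 1 = '8A9f'.
One capturing group, so `findall` returns just the captured substring from the one match — 1 in all.

['8A9f']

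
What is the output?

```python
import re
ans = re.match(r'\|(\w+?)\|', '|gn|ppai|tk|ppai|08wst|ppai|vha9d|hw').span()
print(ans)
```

(0, 4)

`re.match` won't scan ahead — the pattern has to work from the very first character.
The match spans [0:4] → '|gn|'.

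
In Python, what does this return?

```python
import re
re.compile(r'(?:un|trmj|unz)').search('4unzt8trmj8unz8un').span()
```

Alternation tries branches left to right and keeps the first one that lets the overall match succeed at that position.
The match spans [1:3] → 'un'.

(1, 3)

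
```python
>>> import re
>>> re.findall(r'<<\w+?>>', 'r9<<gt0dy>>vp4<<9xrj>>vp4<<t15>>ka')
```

['<<gt0dy>>', '<<9xrj>>', '<<t15>>']

Since nothing is captured, `findall` lists the 3 matched substrings directly.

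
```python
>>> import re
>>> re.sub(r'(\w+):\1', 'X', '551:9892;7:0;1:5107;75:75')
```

'551:9892;7:0;1:5107;X'

After group 1 captures some text, `\1` only succeeds where that same text appears again.
Matches: at [20:25] → '75:75'.
Each match is replaced by 'X'.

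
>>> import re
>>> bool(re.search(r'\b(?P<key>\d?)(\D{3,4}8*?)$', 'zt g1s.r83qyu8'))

False

This matches a word boundary (`\b`, zero-width); then optionally a digit (captured as 'key'); then 3 to 4 of a non-digit, then zero or more of a literal '8' (lazy) (captured); then anchored at the end.
`search` walks the string left to right and returns the first match it finds.
Here the pattern never matches, so the call returns None, and `bool(None)` is False.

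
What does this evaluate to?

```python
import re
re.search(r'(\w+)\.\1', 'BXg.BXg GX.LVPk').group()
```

'BXg.BXg'

`\1` has to match the exact text group 1 already captured.
`re.search` tries every starting position until one works.
The match spans [0:7] → 'BXg.BXg'.
Captured: group 1 = 'BXg'.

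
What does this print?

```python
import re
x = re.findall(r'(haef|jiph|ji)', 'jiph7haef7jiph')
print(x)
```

['jiph', 'haef', 'jiph']

Branches in `(...|...)` are attempted left-to-right; the first branch that allows the whole pattern to succeed is taken.
With a single group, `findall` returns only what that group captured — 3 items.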